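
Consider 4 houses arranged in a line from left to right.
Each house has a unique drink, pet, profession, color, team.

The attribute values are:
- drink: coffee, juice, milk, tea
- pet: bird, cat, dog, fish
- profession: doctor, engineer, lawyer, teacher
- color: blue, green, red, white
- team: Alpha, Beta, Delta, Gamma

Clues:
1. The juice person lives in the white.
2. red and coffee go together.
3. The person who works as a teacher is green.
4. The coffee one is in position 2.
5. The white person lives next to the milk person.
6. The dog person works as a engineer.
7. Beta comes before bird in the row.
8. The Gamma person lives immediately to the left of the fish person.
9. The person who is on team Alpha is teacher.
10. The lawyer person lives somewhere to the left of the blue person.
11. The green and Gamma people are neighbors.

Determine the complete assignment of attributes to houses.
Solution:

House | Drink | Pet | Profession | Color | Team
-----------------------------------------------
  1   | tea | cat | teacher | green | Alpha
  2   | coffee | dog | engineer | red | Gamma
  3   | juice | fish | lawyer | white | Beta
  4   | milk | bird | doctor | blue | Delta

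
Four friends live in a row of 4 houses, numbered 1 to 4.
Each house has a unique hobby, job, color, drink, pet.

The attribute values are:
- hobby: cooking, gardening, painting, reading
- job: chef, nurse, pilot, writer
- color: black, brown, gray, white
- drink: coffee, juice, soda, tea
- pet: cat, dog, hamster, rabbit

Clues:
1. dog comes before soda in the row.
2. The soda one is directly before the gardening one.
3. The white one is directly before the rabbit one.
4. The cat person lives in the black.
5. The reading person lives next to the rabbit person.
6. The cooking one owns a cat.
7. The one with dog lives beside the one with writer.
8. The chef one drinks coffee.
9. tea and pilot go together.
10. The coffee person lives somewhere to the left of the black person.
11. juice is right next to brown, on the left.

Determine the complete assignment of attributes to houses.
Solution:

House | Hobby | Job | Color | Drink | Pet
-----------------------------------------
  1   | reading | nurse | white | juice | dog
  2   | painting | writer | brown | soda | rabbit
  3   | gardening | chef | gray | coffee | hamster
  4   | cooking | pilot | black | tea | cat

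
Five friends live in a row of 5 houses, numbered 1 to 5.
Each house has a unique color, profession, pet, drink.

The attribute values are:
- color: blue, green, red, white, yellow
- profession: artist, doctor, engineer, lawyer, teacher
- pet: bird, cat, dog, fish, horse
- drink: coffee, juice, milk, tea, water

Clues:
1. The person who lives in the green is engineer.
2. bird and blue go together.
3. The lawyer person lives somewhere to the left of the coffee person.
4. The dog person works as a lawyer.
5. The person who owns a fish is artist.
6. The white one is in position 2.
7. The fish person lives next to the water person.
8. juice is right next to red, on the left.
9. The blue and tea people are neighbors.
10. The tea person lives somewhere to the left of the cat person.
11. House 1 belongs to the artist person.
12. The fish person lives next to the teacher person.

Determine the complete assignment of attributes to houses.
Solution:

House | Color | Profession | Pet | Drink
----------------------------------------
  1   | yellow | artist | fish | milk
  2   | white | teacher | horse | water
  3   | blue | doctor | bird | juice
  4   | red | lawyer | dog | tea
  5   | green | engineer | cat | coffee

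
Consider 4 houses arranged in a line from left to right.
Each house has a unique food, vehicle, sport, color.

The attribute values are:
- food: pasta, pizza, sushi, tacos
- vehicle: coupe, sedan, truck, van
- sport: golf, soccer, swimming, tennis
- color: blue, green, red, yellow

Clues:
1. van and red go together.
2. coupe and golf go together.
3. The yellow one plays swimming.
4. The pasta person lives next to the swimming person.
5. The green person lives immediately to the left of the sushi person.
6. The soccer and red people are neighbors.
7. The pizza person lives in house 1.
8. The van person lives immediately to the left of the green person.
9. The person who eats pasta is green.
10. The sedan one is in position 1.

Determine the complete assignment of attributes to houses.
Solution:

House | Food | Vehicle | Sport | Color
--------------------------------------
  1   | pizza | sedan | soccer | blue
  2   | tacos | van | tennis | red
  3   | pasta | coupe | golf | green
  4   | sushi | truck | swimming | yellow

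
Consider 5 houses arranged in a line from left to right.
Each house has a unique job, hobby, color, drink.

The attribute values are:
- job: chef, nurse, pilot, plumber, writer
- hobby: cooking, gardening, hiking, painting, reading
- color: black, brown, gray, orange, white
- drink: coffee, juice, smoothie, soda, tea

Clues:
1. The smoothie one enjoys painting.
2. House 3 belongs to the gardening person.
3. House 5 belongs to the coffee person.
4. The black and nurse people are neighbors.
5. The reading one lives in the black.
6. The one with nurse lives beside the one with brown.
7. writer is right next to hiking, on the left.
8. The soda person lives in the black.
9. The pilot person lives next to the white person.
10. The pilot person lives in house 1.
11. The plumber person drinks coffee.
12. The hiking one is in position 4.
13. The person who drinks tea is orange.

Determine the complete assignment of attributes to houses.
Solution:

House | Job | Hobby | Color | Drink
-----------------------------------
  1   | pilot | reading | black | soda
  2   | nurse | painting | white | smoothie
  3   | writer | gardening | brown | juice
  4   | chef | hiking | orange | tea
  5   | plumber | cooking | gray | coffee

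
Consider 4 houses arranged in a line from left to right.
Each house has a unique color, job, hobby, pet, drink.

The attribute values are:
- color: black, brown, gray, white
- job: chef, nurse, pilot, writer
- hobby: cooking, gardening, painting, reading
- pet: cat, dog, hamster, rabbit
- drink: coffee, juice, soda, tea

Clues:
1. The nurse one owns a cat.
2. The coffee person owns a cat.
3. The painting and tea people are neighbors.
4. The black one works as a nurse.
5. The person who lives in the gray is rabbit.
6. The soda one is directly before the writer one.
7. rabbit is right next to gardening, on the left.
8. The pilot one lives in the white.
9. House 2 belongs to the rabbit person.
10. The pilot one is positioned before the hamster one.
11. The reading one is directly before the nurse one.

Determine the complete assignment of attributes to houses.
Solution:

House | Color | Job | Hobby | Pet | Drink
-----------------------------------------
  1   | white | pilot | painting | dog | soda
  2   | gray | writer | reading | rabbit | tea
  3   | black | nurse | gardening | cat | coffee
  4   | brown | chef | cooking | hamster | juice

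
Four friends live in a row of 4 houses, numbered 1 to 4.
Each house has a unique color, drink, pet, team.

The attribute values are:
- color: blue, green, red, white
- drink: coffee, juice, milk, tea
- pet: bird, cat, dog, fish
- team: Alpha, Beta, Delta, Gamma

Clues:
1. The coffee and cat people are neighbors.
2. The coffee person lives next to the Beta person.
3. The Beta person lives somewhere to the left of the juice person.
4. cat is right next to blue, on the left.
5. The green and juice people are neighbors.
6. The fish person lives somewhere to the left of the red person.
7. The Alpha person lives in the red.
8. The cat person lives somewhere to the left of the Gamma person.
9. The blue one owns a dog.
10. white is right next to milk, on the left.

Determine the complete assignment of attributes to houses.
Solution:

House | Color | Drink | Pet | Team
----------------------------------
  1   | white | coffee | fish | Delta
  2   | green | milk | cat | Beta
  3   | blue | juice | dog | Gamma
  4   | red | tea | bird | Alpha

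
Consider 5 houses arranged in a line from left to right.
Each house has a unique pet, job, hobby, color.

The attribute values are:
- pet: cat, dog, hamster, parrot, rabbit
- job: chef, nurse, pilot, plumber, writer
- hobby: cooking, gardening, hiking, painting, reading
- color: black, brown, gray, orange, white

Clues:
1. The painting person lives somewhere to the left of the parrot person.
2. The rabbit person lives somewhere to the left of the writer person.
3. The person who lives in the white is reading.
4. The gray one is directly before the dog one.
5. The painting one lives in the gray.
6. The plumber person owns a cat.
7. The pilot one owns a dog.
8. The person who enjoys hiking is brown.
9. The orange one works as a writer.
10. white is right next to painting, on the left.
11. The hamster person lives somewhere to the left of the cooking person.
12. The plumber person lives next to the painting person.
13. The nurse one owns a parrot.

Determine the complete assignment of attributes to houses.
Solution:

House | Pet | Job | Hobby | Color
---------------------------------
  1   | cat | plumber | reading | white
  2   | rabbit | chef | painting | gray
  3   | dog | pilot | hiking | brown
  4   | hamster | writer | gardening | orange
  5   | parrot | nurse | cooking | black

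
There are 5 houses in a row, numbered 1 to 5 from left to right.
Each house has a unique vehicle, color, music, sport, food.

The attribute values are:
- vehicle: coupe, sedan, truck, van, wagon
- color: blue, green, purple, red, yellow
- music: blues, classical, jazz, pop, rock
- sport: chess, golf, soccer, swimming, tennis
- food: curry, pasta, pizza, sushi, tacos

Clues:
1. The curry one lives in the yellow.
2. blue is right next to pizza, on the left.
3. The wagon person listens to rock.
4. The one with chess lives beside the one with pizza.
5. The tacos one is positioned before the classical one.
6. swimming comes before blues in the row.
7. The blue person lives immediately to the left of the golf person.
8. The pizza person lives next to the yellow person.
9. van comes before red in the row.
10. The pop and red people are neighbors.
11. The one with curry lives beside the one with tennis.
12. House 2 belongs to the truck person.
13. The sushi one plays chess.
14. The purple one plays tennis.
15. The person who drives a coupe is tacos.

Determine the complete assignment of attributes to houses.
Solution:

House | Vehicle | Color | Music | Sport | Food
----------------------------------------------
  1   | van | blue | pop | chess | sushi
  2   | truck | red | jazz | golf | pizza
  3   | wagon | yellow | rock | swimming | curry
  4   | coupe | purple | blues | tennis | tacos
  5   | sedan | green | classical | soccer | pasta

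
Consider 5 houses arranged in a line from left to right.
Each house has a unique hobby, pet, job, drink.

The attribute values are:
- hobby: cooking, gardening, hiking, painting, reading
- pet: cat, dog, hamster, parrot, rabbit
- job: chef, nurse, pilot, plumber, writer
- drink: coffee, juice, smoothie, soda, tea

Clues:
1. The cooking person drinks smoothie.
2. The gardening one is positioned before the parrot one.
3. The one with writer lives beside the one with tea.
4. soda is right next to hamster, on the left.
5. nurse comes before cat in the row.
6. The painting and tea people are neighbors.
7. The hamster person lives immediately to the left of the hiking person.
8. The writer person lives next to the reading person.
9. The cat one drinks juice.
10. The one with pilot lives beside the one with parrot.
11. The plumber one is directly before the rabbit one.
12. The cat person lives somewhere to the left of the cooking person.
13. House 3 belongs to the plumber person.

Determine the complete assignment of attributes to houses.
Solution:

House | Hobby | Pet | Job | Drink
---------------------------------
  1   | painting | dog | writer | soda
  2   | reading | hamster | nurse | tea
  3   | hiking | cat | plumber | juice
  4   | gardening | rabbit | pilot | coffee
  5   | cooking | parrot | chef | smoothie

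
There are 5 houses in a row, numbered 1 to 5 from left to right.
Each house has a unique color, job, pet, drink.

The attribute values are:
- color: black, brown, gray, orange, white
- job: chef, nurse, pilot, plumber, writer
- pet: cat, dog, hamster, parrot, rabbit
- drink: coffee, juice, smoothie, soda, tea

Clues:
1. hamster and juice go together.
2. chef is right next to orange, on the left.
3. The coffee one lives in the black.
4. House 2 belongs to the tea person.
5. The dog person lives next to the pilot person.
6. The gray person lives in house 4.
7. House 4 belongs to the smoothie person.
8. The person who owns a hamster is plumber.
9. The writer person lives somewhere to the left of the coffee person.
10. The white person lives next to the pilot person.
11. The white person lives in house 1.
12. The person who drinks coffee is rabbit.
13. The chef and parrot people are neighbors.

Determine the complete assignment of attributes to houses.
Solution:

House | Color | Job | Pet | Drink
---------------------------------
  1   | white | chef | dog | soda
  2   | orange | pilot | parrot | tea
  3   | brown | plumber | hamster | juice
  4   | gray | writer | cat | smoothie
  5   | black | nurse | rabbit | coffee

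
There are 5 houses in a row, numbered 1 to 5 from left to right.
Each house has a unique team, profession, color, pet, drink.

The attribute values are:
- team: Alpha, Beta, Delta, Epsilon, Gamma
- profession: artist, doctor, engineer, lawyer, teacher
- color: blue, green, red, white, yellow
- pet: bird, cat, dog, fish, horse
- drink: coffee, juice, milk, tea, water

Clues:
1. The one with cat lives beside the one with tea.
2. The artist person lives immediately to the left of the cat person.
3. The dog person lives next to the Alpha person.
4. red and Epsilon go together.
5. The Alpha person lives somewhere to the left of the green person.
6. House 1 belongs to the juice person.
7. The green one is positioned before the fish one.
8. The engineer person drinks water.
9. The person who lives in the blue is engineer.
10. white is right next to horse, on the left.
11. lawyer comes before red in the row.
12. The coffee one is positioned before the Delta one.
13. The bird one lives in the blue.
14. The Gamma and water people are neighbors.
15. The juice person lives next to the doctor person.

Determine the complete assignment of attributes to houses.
Solution:

House | Team | Profession | Color | Pet | Drink
-----------------------------------------------
  1   | Beta | artist | yellow | dog | juice
  2   | Alpha | doctor | white | cat | coffee
  3   | Gamma | lawyer | green | horse | tea
  4   | Delta | engineer | blue | bird | water
  5   | Epsilon | teacher | red | fish | milk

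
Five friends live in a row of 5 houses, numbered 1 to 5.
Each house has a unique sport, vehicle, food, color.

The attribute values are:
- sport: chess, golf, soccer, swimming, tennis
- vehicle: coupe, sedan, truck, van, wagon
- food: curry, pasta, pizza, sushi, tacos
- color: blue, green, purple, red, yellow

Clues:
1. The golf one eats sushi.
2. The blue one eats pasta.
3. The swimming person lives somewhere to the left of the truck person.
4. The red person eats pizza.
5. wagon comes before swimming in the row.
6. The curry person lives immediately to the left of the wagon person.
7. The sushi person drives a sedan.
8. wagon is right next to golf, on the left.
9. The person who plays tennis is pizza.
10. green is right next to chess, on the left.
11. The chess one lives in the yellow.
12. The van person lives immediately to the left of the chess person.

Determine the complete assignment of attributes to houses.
Solution:

House | Sport | Vehicle | Food | Color
--------------------------------------
  1   | soccer | van | curry | green
  2   | chess | wagon | tacos | yellow
  3   | golf | sedan | sushi | purple
  4   | swimming | coupe | pasta | blue
  5   | tennis | truck | pizza | red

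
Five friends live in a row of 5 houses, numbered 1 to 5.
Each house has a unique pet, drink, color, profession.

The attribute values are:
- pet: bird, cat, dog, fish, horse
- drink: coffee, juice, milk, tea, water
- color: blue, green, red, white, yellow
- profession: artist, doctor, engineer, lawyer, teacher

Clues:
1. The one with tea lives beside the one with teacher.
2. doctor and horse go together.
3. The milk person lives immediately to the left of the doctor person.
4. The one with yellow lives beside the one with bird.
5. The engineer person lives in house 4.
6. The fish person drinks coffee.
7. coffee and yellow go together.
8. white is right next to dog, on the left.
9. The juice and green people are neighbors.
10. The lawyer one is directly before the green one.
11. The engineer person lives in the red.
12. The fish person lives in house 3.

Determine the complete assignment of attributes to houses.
Solution:

House | Pet | Drink | Color | Profession
----------------------------------------
  1   | cat | juice | white | lawyer
  2   | dog | tea | green | artist
  3   | fish | coffee | yellow | teacher
  4   | bird | milk | red | engineer
  5   | horse | water | blue | doctor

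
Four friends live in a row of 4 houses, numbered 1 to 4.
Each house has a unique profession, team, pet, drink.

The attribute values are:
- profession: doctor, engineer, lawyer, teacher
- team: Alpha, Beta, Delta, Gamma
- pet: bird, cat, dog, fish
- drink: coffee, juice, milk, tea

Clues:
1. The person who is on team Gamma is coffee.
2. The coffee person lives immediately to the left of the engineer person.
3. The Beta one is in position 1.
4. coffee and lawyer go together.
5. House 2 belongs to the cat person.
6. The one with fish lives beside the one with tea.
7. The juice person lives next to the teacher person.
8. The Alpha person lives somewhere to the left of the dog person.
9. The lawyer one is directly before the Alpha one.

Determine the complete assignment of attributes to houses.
Solution:

House | Profession | Team | Pet | Drink
---------------------------------------
  1   | doctor | Beta | bird | milk
  2   | lawyer | Gamma | cat | coffee
  3   | engineer | Alpha | fish | juice
  4   | teacher | Delta | dog | tea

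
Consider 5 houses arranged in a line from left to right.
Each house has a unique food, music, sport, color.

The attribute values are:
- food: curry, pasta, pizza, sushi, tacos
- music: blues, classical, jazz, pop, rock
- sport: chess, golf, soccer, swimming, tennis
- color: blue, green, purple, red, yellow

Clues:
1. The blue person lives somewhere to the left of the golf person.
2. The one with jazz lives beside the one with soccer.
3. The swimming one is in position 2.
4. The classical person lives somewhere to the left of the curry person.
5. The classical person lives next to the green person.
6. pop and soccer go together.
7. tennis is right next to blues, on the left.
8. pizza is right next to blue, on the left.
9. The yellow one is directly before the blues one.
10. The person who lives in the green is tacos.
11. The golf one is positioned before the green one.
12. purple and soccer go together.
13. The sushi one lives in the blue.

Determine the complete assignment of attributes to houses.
Solution:

House | Food | Music | Sport | Color
------------------------------------
  1   | pizza | rock | tennis | yellow
  2   | sushi | blues | swimming | blue
  3   | pasta | classical | golf | red
  4   | tacos | jazz | chess | green
  5   | curry | pop | soccer | purple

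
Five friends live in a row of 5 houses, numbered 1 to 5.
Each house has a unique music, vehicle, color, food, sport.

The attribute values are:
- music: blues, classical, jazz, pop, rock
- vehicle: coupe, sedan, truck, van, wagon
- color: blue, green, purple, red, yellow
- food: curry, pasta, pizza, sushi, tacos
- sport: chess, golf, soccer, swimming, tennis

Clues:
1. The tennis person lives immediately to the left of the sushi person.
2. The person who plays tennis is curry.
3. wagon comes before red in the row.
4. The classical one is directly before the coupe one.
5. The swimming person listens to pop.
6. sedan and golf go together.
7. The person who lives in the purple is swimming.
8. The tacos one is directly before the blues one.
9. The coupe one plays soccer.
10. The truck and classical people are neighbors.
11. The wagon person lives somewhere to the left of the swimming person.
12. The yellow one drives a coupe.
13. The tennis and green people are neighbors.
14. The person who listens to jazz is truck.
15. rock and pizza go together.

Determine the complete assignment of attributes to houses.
Solution:

House | Music | Vehicle | Color | Food | Sport
----------------------------------------------
  1   | jazz | truck | blue | curry | tennis
  2   | classical | wagon | green | sushi | chess
  3   | rock | coupe | yellow | pizza | soccer
  4   | pop | van | purple | tacos | swimming
  5   | blues | sedan | red | pasta | golf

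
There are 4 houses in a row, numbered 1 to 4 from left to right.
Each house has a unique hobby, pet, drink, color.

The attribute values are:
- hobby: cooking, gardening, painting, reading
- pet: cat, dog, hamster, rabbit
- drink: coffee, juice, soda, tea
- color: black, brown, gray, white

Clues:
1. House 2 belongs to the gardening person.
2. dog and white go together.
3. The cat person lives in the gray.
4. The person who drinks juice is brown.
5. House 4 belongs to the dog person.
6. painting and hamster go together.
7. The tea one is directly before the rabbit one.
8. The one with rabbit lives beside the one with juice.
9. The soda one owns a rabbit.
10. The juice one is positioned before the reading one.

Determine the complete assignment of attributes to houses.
Solution:

House | Hobby | Pet | Drink | Color
-----------------------------------
  1   | cooking | cat | tea | gray
  2   | gardening | rabbit | soda | black
  3   | painting | hamster | juice | brown
  4   | reading | dog | coffee | white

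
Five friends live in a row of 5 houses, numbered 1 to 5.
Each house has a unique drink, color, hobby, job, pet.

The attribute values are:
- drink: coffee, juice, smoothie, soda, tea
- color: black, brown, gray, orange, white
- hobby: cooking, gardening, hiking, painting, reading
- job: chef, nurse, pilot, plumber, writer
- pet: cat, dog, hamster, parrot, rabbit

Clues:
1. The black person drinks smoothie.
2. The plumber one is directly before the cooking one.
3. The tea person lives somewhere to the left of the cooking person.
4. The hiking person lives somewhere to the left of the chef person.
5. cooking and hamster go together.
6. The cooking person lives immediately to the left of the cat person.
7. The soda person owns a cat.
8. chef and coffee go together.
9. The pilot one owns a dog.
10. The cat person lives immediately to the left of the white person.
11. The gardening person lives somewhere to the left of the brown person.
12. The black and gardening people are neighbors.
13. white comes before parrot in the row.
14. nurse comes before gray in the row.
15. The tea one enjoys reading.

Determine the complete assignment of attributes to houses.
Solution:

House | Drink | Color | Hobby | Job | Pet
-----------------------------------------
  1   | tea | orange | reading | plumber | rabbit
  2   | smoothie | black | cooking | nurse | hamster
  3   | soda | gray | gardening | writer | cat
  4   | juice | white | hiking | pilot | dog
  5   | coffee | brown | painting | chef | parrot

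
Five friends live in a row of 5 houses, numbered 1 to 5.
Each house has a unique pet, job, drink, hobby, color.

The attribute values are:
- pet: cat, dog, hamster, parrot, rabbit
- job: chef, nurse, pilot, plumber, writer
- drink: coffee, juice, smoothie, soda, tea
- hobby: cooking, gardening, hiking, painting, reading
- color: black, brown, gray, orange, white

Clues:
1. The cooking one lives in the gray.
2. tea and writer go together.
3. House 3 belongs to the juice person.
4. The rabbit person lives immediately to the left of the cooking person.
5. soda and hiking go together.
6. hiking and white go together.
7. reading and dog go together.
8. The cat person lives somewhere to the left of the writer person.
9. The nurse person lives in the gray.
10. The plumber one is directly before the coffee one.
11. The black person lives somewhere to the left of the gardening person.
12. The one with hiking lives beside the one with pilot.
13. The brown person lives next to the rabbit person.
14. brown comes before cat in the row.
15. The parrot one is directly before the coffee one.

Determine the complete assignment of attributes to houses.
Solution:

House | Pet | Job | Drink | Hobby | Color
-----------------------------------------
  1   | parrot | plumber | soda | hiking | white
  2   | dog | pilot | coffee | reading | brown
  3   | rabbit | chef | juice | painting | black
  4   | cat | nurse | smoothie | cooking | gray
  5   | hamster | writer | tea | gardening | orange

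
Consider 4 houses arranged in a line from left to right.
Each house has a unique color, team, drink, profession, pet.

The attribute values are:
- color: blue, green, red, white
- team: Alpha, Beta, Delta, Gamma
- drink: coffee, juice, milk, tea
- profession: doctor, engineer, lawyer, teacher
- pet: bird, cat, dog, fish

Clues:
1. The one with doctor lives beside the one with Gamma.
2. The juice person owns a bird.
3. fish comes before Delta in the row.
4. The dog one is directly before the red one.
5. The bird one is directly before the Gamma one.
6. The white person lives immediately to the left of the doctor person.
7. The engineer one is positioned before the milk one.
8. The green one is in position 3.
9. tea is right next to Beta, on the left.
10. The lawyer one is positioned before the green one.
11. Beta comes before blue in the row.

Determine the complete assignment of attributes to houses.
Solution:

House | Color | Team | Drink | Profession | Pet
-----------------------------------------------
  1   | white | Alpha | tea | lawyer | dog
  2   | red | Beta | juice | doctor | bird
  3   | green | Gamma | coffee | engineer | fish
  4   | blue | Delta | milk | teacher | cat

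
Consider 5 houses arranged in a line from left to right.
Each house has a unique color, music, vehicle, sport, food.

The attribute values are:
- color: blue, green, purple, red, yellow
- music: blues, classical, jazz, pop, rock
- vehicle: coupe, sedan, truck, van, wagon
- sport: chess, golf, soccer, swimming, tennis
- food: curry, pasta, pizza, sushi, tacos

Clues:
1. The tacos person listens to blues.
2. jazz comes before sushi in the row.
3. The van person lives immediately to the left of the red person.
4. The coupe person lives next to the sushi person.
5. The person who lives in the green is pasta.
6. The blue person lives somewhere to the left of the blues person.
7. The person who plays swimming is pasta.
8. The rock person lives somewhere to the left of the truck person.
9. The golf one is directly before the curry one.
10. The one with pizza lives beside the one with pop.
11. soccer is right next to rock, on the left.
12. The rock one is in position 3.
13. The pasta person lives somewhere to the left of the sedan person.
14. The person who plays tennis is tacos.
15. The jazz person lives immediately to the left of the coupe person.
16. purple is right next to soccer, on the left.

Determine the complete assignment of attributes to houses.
Solution:

House | Color | Music | Vehicle | Sport | Food
----------------------------------------------
  1   | purple | jazz | van | golf | pizza
  2   | red | pop | coupe | soccer | curry
  3   | blue | rock | wagon | chess | sushi
  4   | green | classical | truck | swimming | pasta
  5   | yellow | blues | sedan | tennis | tacos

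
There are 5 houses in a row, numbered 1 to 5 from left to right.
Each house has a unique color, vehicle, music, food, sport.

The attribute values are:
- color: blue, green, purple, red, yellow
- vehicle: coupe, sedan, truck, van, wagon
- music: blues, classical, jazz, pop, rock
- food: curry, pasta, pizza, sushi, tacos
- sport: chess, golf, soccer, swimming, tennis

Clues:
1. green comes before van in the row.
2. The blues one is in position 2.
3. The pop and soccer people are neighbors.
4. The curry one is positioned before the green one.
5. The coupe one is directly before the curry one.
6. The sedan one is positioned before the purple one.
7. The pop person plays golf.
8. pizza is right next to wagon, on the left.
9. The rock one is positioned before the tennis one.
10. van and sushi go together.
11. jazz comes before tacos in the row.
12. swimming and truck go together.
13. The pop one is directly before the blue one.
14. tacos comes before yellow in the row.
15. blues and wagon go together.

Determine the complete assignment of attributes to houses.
Solution:

House | Color | Vehicle | Music | Food | Sport
----------------------------------------------
  1   | red | coupe | pop | pizza | golf
  2   | blue | wagon | blues | curry | soccer
  3   | green | sedan | jazz | pasta | chess
  4   | purple | truck | rock | tacos | swimming
  5   | yellow | van | classical | sushi | tennis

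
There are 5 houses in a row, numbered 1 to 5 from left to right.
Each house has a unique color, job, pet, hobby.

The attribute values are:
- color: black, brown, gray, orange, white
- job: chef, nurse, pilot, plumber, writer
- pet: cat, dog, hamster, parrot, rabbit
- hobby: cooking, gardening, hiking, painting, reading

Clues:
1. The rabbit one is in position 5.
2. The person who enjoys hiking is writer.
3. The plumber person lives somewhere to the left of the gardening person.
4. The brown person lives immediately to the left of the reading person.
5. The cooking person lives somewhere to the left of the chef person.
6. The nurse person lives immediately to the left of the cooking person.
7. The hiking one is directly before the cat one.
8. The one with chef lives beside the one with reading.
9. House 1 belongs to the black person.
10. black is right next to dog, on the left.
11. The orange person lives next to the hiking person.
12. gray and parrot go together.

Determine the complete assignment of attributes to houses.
Solution:

House | Color | Job | Pet | Hobby
---------------------------------
  1   | black | nurse | hamster | painting
  2   | orange | plumber | dog | cooking
  3   | gray | writer | parrot | hiking
  4   | brown | chef | cat | gardening
  5   | white | pilot | rabbit | reading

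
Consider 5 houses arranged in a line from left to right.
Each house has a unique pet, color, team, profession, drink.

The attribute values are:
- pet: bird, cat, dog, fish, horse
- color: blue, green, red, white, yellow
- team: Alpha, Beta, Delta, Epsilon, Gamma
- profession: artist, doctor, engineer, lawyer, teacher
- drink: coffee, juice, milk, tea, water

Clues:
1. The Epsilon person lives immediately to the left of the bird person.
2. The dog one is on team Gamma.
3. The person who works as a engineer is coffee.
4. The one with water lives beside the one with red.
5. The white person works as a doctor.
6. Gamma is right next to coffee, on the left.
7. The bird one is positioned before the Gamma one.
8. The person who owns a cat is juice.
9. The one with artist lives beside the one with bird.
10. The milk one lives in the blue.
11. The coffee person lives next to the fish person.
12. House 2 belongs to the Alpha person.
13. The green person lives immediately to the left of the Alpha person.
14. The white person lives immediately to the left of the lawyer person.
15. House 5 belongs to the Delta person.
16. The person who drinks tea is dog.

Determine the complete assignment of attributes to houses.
Solution:

House | Pet | Color | Team | Profession | Drink
-----------------------------------------------
  1   | cat | green | Epsilon | artist | juice
  2   | bird | white | Alpha | doctor | water
  3   | dog | red | Gamma | lawyer | tea
  4   | horse | yellow | Beta | engineer | coffee
  5   | fish | blue | Delta | teacher | milk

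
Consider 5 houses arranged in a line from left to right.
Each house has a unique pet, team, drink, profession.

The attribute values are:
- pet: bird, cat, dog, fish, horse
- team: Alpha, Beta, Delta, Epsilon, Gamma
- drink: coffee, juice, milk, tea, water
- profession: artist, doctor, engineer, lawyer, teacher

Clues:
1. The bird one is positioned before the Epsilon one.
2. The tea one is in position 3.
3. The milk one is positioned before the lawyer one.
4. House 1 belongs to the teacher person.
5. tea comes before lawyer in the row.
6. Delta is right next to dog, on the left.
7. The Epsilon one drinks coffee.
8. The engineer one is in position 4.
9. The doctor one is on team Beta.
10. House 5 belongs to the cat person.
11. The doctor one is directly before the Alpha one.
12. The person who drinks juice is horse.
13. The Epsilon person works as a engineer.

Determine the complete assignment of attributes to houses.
Solution:

House | Pet | Team | Drink | Profession
---------------------------------------
  1   | horse | Delta | juice | teacher
  2   | dog | Beta | milk | doctor
  3   | bird | Alpha | tea | artist
  4   | fish | Epsilon | coffee | engineer
  5   | cat | Gamma | water | lawyer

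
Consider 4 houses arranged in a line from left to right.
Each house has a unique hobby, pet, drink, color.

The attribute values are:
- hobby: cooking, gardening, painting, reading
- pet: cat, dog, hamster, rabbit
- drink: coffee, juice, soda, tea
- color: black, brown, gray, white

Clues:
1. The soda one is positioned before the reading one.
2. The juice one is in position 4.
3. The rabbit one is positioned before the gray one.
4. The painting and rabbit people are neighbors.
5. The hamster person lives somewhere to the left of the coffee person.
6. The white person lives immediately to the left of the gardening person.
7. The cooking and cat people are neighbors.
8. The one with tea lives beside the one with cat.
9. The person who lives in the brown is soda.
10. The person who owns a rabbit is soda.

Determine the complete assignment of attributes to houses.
Solution:

House | Hobby | Pet | Drink | Color
-----------------------------------
  1   | cooking | hamster | tea | black
  2   | painting | cat | coffee | white
  3   | gardening | rabbit | soda | brown
  4   | reading | dog | juice | gray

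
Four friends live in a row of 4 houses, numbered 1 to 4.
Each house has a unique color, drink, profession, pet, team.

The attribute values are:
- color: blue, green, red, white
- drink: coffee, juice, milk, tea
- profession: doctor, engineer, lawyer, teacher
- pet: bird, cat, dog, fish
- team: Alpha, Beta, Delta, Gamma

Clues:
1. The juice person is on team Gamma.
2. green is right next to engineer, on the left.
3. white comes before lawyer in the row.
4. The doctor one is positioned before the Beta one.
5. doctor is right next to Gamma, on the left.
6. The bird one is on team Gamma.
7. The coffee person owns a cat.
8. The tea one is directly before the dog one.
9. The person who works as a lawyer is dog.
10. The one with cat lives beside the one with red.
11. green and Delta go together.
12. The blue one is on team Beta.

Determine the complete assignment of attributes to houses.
Solution:

House | Color | Drink | Profession | Pet | Team
-----------------------------------------------
  1   | green | coffee | doctor | cat | Delta
  2   | red | juice | engineer | bird | Gamma
  3   | white | tea | teacher | fish | Alpha
  4   | blue | milk | lawyer | dog | Beta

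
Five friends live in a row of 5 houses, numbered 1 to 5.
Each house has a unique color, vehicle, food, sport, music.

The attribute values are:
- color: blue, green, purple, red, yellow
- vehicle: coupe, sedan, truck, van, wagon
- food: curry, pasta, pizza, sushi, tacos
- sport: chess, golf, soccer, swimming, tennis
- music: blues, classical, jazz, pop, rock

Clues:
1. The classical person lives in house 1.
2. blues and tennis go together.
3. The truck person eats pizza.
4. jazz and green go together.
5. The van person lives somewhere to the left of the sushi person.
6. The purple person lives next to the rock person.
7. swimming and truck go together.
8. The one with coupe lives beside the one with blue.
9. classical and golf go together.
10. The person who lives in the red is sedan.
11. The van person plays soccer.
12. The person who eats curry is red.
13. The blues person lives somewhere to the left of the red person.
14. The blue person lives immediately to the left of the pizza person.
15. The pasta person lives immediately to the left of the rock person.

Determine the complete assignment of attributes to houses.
Solution:

House | Color | Vehicle | Food | Sport | Music
----------------------------------------------
  1   | purple | coupe | pasta | golf | classical
  2   | blue | van | tacos | soccer | rock
  3   | green | truck | pizza | swimming | jazz
  4   | yellow | wagon | sushi | tennis | blues
  5   | red | sedan | curry | chess | pop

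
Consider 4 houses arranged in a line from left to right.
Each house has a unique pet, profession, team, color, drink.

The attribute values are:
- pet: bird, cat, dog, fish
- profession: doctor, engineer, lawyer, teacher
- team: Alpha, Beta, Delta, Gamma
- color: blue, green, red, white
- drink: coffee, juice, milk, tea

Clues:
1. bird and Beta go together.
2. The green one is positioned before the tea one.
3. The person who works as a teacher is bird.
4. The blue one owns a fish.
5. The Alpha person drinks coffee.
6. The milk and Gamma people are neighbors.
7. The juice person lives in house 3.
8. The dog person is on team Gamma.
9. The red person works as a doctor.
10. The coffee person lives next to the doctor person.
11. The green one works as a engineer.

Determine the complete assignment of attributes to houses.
Solution:

House | Pet | Profession | Team | Color | Drink
-----------------------------------------------
  1   | fish | lawyer | Alpha | blue | coffee
  2   | cat | doctor | Delta | red | milk
  3   | dog | engineer | Gamma | green | juice
  4   | bird | teacher | Beta | white | tea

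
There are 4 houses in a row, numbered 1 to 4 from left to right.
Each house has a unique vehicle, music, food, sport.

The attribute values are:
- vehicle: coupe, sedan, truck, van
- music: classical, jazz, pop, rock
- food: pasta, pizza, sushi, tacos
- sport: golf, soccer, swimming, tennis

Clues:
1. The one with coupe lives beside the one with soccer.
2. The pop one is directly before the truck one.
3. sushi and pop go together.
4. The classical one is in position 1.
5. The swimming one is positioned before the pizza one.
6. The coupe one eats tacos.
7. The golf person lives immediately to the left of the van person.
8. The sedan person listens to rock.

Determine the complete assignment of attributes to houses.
Solution:

House | Vehicle | Music | Food | Sport
--------------------------------------
  1   | coupe | classical | tacos | golf
  2   | van | pop | sushi | soccer
  3   | truck | jazz | pasta | swimming
  4   | sedan | rock | pizza | tennis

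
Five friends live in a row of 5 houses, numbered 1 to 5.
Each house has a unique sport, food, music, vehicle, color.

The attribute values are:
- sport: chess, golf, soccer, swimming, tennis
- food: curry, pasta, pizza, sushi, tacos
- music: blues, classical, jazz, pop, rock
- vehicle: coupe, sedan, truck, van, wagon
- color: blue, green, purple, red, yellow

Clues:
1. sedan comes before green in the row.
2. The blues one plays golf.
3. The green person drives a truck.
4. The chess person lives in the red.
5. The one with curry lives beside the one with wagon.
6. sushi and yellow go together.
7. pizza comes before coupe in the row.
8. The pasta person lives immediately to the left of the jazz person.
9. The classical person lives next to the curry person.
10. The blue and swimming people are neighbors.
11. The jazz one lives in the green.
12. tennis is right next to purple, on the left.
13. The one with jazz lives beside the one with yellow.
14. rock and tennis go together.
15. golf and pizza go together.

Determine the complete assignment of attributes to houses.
Solution:

House | Sport | Food | Music | Vehicle | Color
----------------------------------------------
  1   | soccer | pasta | classical | sedan | blue
  2   | swimming | curry | jazz | truck | green
  3   | tennis | sushi | rock | wagon | yellow
  4   | golf | pizza | blues | van | purple
  5   | chess | tacos | pop | coupe | red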